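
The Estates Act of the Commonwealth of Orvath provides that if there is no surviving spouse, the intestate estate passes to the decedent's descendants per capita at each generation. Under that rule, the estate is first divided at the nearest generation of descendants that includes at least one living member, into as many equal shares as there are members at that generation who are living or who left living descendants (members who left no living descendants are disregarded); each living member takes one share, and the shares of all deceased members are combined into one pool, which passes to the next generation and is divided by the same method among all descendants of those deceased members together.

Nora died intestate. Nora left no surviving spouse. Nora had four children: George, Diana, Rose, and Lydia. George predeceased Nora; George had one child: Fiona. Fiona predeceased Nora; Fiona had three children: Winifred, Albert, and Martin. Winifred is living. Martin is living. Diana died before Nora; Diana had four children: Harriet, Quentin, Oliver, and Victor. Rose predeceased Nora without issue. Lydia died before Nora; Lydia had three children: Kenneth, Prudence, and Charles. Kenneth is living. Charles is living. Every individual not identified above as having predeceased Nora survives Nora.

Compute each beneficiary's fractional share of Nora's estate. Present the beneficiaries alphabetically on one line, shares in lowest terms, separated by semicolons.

Albert 1/24; Charles 1/8; Harriet 1/8; Kenneth 1/8; Martin 1/24; Oliver 1/8; Prudence 1/8; Quentin 1/8; Victor 1/8; Winifred 1/24

There is no surviving spouse, so the entire estate passes to Nora's descendants per capita at each generation.
No one at generation 1 (George, Diana, Lydia) is living; moving to the next generation.
At generation 2 (Fiona, Harriet, Quentin, Oliver, Victor, Kenneth, Prudence, Charles) there are 8 shares of (1)/8 = 1/8 each.
Living: Harriet, Quentin, Oliver, Victor, Kenneth, Prudence, and Charles — each takes 1/8.
Deceased: Fiona. That 1/8 share is carried to generation 3.
At generation 3 (Winifred, Albert, Martin) there are 3 shares of (1/8)/3 = 1/24 each.
Living: Winifred, Albert, and Martin — each takes 1/24.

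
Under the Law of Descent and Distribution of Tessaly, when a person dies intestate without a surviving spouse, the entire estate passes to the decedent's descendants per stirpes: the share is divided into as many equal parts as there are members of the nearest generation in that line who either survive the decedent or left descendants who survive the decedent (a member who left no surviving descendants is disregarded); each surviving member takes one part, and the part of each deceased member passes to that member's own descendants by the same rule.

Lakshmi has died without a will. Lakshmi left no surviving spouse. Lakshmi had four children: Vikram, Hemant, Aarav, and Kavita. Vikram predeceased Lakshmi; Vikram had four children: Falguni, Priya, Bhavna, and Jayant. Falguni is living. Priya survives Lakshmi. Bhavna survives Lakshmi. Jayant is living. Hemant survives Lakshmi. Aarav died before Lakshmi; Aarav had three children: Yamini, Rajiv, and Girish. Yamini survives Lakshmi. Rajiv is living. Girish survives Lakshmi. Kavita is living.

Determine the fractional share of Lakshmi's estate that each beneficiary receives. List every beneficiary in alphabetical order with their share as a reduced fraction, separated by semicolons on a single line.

There is no surviving spouse, so the entire estate passes to Lakshmi's descendants per stirpes.
The estate is divided into 4 equal shares of 1/4 among Vikram, Hemant, Aarav, Kavita.
Vikram predeceased; the 1/4 allotted to Vikram's branch passes to Vikram's issue by representation.
The 1/4 is divided into 4 equal shares of 1/16 among Falguni, Priya, Bhavna, Jayant.
Falguni is living and takes 1/16.
Priya is living and takes 1/16.
Bhavna is living and takes 1/16.
Jayant is living and takes 1/16.
Hemant is living and takes 1/4.
Aarav predeceased; the 1/4 allotted to Aarav's branch passes to Aarav's issue by representation.
The 1/4 is divided into 3 equal shares of 1/12 among Yamini, Rajiv, Girish.
Yamini is living and takes 1/12.
Rajiv is living and takes 1/12.
Girish is living and takes 1/12.
Kavita is living and takes 1/4.

Bhavna 1/16; Falguni 1/16; Girish 1/12; Hemant 1/4; Jayant 1/16; Kavita 1/4; Priya 1/16; Rajiv 1/12; Yamini 1/12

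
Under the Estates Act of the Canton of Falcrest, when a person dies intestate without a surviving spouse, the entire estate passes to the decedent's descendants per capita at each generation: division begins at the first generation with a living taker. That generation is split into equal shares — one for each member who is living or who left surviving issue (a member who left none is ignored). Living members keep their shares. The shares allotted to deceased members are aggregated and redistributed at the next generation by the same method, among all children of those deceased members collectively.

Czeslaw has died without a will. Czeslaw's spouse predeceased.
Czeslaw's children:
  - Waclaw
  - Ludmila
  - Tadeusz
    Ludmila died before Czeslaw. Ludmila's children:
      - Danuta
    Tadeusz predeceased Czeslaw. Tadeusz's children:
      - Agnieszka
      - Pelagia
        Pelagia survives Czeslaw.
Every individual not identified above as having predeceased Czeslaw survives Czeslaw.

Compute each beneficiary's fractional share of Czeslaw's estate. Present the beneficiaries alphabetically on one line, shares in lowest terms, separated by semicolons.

Agnieszka 2/9; Danuta 2/9; Pelagia 2/9; Waclaw 1/3

There is no surviving spouse, so the entire estate passes to Czeslaw's descendants per capita at each generation.
At generation 1 (Waclaw, Ludmila, Tadeusz) there are 3 shares of (1)/3 = 1/3 each.
Living: Waclaw — each takes 1/3.
Deceased: Ludmila and Tadeusz. Their combined 2/3 is pooled and carried to generation 2.
At generation 2 (Danuta, Agnieszka, Pelagia) there are 3 shares of (2/3)/3 = 2/9 each.
Living: Danuta, Agnieszka, and Pelagia — each takes 2/9.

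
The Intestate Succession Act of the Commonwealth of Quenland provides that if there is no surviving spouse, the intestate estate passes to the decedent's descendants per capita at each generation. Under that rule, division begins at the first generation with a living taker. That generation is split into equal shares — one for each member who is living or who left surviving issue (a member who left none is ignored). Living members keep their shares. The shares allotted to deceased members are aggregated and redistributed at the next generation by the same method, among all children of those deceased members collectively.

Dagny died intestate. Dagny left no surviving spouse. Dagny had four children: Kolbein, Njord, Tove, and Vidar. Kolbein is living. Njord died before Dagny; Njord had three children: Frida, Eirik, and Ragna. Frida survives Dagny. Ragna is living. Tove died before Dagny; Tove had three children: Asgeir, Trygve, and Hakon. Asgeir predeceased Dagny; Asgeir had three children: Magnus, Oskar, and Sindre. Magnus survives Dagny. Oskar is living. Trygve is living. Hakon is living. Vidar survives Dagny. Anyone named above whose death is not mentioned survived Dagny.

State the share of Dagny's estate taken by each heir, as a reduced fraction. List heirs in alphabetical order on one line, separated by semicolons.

Eirik 1/12; Frida 1/12; Hakon 1/12; Kolbein 1/4; Magnus 1/36; Oskar 1/36; Ragna 1/12; Sindre 1/36; Trygve 1/12; Vidar 1/4

There is no surviving spouse, so the entire estate passes to Dagny's descendants per capita at each generation.
At generation 1 (Kolbein, Njord, Tove, Vidar) there are 4 shares of (1)/4 = 1/4 each.
Living: Kolbein and Vidar — each takes 1/4.
Deceased: Njord and Tove. Their combined 1/2 is pooled and carried to generation 2.
At generation 2 (Frida, Eirik, Ragna, Asgeir, Trygve, Hakon) there are 6 shares of (1/2)/6 = 1/12 each.
Living: Frida, Eirik, Ragna, Trygve, and Hakon — each takes 1/12.
Deceased: Asgeir. That 1/12 share is carried to generation 3.
At generation 3 (Magnus, Oskar, Sindre) there are 3 shares of (1/12)/3 = 1/36 each.
Living: Magnus, Oskar, and Sindre — each takes 1/36.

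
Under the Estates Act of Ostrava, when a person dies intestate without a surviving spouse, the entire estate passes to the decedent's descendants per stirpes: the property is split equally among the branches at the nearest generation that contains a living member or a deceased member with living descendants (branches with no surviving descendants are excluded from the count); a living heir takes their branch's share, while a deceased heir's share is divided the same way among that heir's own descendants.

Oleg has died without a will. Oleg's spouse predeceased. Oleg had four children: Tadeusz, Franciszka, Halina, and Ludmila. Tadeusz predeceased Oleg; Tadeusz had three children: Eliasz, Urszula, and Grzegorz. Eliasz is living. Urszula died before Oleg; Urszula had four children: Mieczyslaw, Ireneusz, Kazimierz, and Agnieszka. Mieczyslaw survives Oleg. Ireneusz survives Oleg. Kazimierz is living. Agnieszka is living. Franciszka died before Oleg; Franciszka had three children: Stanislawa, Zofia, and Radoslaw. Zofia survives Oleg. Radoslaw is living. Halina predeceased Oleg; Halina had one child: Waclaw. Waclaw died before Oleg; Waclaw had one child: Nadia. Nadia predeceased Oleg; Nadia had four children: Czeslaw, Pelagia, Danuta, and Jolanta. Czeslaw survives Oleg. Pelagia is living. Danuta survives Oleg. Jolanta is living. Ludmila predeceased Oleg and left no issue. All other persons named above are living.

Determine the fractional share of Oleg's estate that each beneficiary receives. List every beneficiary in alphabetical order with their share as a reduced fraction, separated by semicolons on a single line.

Agnieszka 1/36; Czeslaw 1/12; Danuta 1/12; Eliasz 1/9; Grzegorz 1/9; Ireneusz 1/36; Jolanta 1/12; Kazimierz 1/36; Mieczyslaw 1/36; Pelagia 1/12; Radoslaw 1/9; Stanislawa 1/9; Zofia 1/9

There is no surviving spouse, so the entire estate passes to Oleg's descendants per stirpes.
Ludmila left no surviving issue, so that branch lapses and is disregarded.
The estate is divided into 3 equal shares of 1/3 among Tadeusz, Franciszka, Halina.
Tadeusz predeceased; the 1/3 allotted to Tadeusz's branch passes to Tadeusz's issue by representation.
The 1/3 is divided into 3 equal shares of 1/9 among Eliasz, Urszula, Grzegorz.
Eliasz is living and takes 1/9.
Urszula predeceased; the 1/9 allotted to Urszula's branch passes to Urszula's issue by representation.
The 1/9 is divided into 4 equal shares of 1/36 among Mieczyslaw, Ireneusz, Kazimierz, Agnieszka.
Mieczyslaw is living and takes 1/36.
Ireneusz is living and takes 1/36.
Kazimierz is living and takes 1/36.
Agnieszka is living and takes 1/36.
Grzegorz is living and takes 1/9.
Franciszka predeceased; the 1/3 allotted to Franciszka's branch passes to Franciszka's issue by representation.
The 1/3 is divided into 3 equal shares of 1/9 among Stanislawa, Zofia, Radoslaw.
Stanislawa is living and takes 1/9.
Zofia is living and takes 1/9.
Radoslaw is living and takes 1/9.
Halina predeceased; the 1/3 allotted to Halina's branch passes to Halina's issue by representation.
Waclaw's line is the sole branch at this level, so the full 1/3 passes to Waclaw's issue by representation.
Nadia's line is the sole branch at this level, so the full 1/3 passes to Nadia's issue by representation.
The 1/3 is divided into 4 equal shares of 1/12 among Czeslaw, Pelagia, Danuta, Jolanta.
Czeslaw is living and takes 1/12.
Pelagia is living and takes 1/12.
Danuta is living and takes 1/12.
Jolanta is living and takes 1/12.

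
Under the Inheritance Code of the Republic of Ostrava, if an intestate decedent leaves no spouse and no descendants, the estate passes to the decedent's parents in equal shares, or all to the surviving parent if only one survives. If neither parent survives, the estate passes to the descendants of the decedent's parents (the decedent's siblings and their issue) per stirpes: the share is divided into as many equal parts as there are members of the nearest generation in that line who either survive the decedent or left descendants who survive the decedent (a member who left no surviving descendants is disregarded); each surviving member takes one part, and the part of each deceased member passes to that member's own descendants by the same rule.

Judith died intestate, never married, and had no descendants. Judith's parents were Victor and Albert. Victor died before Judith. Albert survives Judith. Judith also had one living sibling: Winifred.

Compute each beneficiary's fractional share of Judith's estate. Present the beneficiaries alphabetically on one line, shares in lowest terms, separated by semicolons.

Only one parent, Albert, survives, so Albert takes the entire estate. The siblings take nothing because a surviving parent has priority.

Albert 1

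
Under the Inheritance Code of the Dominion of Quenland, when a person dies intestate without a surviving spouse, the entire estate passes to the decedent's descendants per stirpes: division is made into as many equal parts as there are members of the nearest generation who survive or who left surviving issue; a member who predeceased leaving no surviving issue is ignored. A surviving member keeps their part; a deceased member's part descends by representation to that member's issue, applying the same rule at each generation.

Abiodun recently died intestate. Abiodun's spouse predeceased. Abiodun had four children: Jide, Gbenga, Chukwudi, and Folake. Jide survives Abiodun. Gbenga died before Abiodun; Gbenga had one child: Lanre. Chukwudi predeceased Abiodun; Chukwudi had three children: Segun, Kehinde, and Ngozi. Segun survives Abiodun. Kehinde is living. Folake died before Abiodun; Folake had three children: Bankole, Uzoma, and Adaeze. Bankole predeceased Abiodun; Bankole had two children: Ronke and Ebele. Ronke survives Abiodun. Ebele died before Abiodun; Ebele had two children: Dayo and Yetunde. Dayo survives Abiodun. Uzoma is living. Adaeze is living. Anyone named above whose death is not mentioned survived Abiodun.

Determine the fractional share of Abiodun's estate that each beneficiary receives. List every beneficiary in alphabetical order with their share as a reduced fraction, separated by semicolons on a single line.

There is no surviving spouse, so the entire estate passes to Abiodun's descendants per stirpes.
The estate is divided into 4 equal shares of 1/4 among Jide, Gbenga, Chukwudi, Folake.
Jide is living and takes 1/4.
Gbenga predeceased; the 1/4 allotted to Gbenga's branch passes to Gbenga's issue by representation.
Lanre is the sole taker at this level and receives the full 1/4.
Chukwudi predeceased; the 1/4 allotted to Chukwudi's branch passes to Chukwudi's issue by representation.
The 1/4 is divided into 3 equal shares of 1/12 among Segun, Kehinde, Ngozi.
Segun is living and takes 1/12.
Kehinde is living and takes 1/12.
Ngozi is living and takes 1/12.
Folake predeceased; the 1/4 allotted to Folake's branch passes to Folake's issue by representation.
The 1/4 is divided into 3 equal shares of 1/12 among Bankole, Uzoma, Adaeze.
Bankole predeceased; the 1/12 allotted to Bankole's branch passes to Bankole's issue by representation.
The 1/12 is divided into 2 equal shares of 1/24 among Ronke, Ebele.
Ronke is living and takes 1/24.
Ebele predeceased; the 1/24 allotted to Ebele's branch passes to Ebele's issue by representation.
The 1/24 is divided into 2 equal shares of 1/48 among Dayo, Yetunde.
Dayo is living and takes 1/48.
Yetunde is living and takes 1/48.
Uzoma is living and takes 1/12.
Adaeze is living and takes 1/12.

Adaeze 1/12; Dayo 1/48; Jide 1/4; Kehinde 1/12; Lanre 1/4; Ngozi 1/12; Ronke 1/24; Segun 1/12; Uzoma 1/12; Yetunde 1/48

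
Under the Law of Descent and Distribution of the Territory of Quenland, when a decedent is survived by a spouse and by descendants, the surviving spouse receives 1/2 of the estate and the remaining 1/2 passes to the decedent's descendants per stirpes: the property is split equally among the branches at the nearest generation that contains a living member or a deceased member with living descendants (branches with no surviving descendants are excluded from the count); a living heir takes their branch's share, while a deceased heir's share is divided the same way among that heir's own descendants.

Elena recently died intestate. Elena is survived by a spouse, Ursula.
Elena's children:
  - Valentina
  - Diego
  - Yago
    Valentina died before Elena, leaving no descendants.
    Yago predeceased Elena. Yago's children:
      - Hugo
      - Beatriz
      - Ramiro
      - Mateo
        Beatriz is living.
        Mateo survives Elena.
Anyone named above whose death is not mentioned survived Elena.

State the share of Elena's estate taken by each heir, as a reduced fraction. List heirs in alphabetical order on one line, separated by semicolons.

Beatriz 1/16; Diego 1/4; Hugo 1/16; Mateo 1/16; Ramiro 1/16; Ursula 1/2

Ursula, as surviving spouse, takes 1/2.
The remaining 1/2 passes to Elena's descendants per stirpes.
Valentina left no surviving issue, so that branch lapses and is disregarded.
The 1/2 is divided into 2 equal shares of 1/4 among Diego, Yago.
Diego is living and takes 1/4.
Yago predeceased; the 1/4 allotted to Yago's branch passes to Yago's issue by representation.
The 1/4 is divided into 4 equal shares of 1/16 among Hugo, Beatriz, Ramiro, Mateo.
Hugo is living and takes 1/16.
Beatriz is living and takes 1/16.
Ramiro is living and takes 1/16.
Mateo is living and takes 1/16.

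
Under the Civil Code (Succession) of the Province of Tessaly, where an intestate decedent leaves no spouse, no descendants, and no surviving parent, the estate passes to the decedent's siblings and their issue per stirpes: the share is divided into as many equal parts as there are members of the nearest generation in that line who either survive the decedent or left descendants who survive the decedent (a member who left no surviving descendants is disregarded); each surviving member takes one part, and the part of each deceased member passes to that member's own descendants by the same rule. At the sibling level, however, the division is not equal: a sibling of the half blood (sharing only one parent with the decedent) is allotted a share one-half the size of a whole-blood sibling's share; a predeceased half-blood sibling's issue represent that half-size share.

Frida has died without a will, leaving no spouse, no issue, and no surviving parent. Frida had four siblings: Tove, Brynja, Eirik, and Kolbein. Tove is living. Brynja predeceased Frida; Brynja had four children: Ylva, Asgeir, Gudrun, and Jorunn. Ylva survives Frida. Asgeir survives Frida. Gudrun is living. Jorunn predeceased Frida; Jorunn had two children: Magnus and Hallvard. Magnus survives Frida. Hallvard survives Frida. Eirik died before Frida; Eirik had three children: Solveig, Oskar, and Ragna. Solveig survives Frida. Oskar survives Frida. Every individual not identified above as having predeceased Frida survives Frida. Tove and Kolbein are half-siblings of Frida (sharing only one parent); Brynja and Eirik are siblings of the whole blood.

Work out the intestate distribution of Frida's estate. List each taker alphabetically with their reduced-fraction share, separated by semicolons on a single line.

Asgeir 1/12; Gudrun 1/12; Hallvard 1/24; Kolbein 1/6; Magnus 1/24; Oskar 1/9; Ragna 1/9; Solveig 1/9; Tove 1/6; Ylva 1/12

No spouse, descendants, or parent survives, so the estate passes to Frida's siblings per stirpes.
Half-blood siblings count for one-half the weight of whole-blood siblings at the initial division.
Dividing 1 in proportion to weights (total weight 3): Tove (weight 1/2) → 1/6; Brynja (weight 1) → 1/3; Eirik (weight 1) → 1/3; Kolbein (weight 1/2) → 1/6.
Tove is living and takes 1/6.
Brynja predeceased; the 1/3 allotted to Brynja's branch passes to Brynja's issue by representation.
The 1/3 is divided into 4 equal shares of 1/12 among Ylva, Asgeir, Gudrun, Jorunn.
Ylva is living and takes 1/12.
Asgeir is living and takes 1/12.
Gudrun is living and takes 1/12.
Jorunn predeceased; the 1/12 allotted to Jorunn's branch passes to Jorunn's issue by representation.
The 1/12 is divided into 2 equal shares of 1/24 among Magnus, Hallvard.
Magnus is living and takes 1/24.
Hallvard is living and takes 1/24.
Eirik predeceased; the 1/3 allotted to Eirik's branch passes to Eirik's issue by representation.
The 1/3 is divided into 3 equal shares of 1/9 among Solveig, Oskar, Ragna.
Solveig is living and takes 1/9.
Oskar is living and takes 1/9.
Ragna is living and takes 1/9.
Kolbein is living and takes 1/6.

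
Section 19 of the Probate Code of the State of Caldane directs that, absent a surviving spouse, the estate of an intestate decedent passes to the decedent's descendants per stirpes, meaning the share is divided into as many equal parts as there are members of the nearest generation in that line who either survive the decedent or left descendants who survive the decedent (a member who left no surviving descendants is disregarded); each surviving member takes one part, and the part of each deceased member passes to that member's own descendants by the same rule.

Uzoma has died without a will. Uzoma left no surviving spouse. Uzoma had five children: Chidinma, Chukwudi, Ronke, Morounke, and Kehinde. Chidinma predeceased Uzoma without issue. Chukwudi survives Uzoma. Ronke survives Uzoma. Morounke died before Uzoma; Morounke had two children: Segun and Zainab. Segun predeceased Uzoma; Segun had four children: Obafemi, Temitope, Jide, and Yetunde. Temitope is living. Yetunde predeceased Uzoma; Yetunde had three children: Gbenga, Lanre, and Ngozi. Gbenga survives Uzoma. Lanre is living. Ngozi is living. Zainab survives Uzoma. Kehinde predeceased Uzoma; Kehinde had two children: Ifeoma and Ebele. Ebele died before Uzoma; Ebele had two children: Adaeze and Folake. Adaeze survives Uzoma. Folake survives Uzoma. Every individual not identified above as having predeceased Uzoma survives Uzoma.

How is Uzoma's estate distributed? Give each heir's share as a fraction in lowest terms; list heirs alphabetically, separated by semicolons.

There is no surviving spouse, so the entire estate passes to Uzoma's descendants per stirpes.
Chidinma left no surviving issue, so that branch lapses and is disregarded.
The estate is divided into 4 equal shares of 1/4 among Chukwudi, Ronke, Morounke, Kehinde.
Chukwudi is living and takes 1/4.
Ronke is living and takes 1/4.
Morounke predeceased; the 1/4 allotted to Morounke's branch passes to Morounke's issue by representation.
The 1/4 is divided into 2 equal shares of 1/8 among Segun, Zainab.
Segun predeceased; the 1/8 allotted to Segun's branch passes to Segun's issue by representation.
The 1/8 is divided into 4 equal shares of 1/32 among Obafemi, Temitope, Jide, Yetunde.
Obafemi is living and takes 1/32.
Temitope is living and takes 1/32.
Jide is living and takes 1/32.
Yetunde predeceased; the 1/32 allotted to Yetunde's branch passes to Yetunde's issue by representation.
The 1/32 is divided into 3 equal shares of 1/96 among Gbenga, Lanre, Ngozi.
Gbenga is living and takes 1/96.
Lanre is living and takes 1/96.
Ngozi is living and takes 1/96.
Zainab is living and takes 1/8.
Kehinde predeceased; the 1/4 allotted to Kehinde's branch passes to Kehinde's issue by representation.
The 1/4 is divided into 2 equal shares of 1/8 among Ifeoma, Ebele.
Ifeoma is living and takes 1/8.
Ebele predeceased; the 1/8 allotted to Ebele's branch passes to Ebele's issue by representation.
The 1/8 is divided into 2 equal shares of 1/16 among Adaeze, Folake.
Adaeze is living and takes 1/16.
Folake is living and takes 1/16.

Adaeze 1/16; Chukwudi 1/4; Folake 1/16; Gbenga 1/96; Ifeoma 1/8; Jide 1/32; Lanre 1/96; Ngozi 1/96; Obafemi 1/32; Ronke 1/4; Temitope 1/32; Zainab 1/8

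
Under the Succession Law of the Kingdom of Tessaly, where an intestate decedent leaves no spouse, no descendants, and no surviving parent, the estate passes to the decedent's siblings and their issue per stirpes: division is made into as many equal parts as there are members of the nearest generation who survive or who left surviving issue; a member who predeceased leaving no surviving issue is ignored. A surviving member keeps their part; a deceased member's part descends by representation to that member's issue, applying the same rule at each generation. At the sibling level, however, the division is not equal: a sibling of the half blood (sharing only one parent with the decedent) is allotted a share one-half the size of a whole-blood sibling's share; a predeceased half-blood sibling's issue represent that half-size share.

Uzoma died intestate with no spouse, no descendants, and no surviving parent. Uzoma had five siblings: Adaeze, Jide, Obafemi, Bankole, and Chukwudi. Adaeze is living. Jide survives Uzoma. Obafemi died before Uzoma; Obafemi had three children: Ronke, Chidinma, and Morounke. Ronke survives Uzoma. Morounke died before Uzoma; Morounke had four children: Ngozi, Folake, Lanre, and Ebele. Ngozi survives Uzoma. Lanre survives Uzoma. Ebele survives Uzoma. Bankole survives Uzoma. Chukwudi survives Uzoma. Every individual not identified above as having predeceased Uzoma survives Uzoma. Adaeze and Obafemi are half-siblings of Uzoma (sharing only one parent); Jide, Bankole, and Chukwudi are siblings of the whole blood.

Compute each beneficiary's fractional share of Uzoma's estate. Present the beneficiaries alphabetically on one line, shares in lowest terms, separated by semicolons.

Adaeze 1/8; Bankole 1/4; Chidinma 1/24; Chukwudi 1/4; Ebele 1/96; Folake 1/96; Jide 1/4; Lanre 1/96; Ngozi 1/96; Ronke 1/24

No spouse, descendants, or parent survives, so the estate passes to Uzoma's siblings per stirpes.
Half-blood siblings count for one-half the weight of whole-blood siblings at the initial division.
Dividing 1 in proportion to weights (total weight 4): Adaeze (weight 1/2) → 1/8; Jide (weight 1) → 1/4; Obafemi (weight 1/2) → 1/8; Bankole (weight 1) → 1/4; Chukwudi (weight 1) → 1/4.
Adaeze is living and takes 1/8.
Jide is living and takes 1/4.
Obafemi predeceased; the 1/8 allotted to Obafemi's branch passes to Obafemi's issue by representation.
The 1/8 is divided into 3 equal shares of 1/24 among Ronke, Chidinma, Morounke.
Ronke is living and takes 1/24.
Chidinma is living and takes 1/24.
Morounke predeceased; the 1/24 allotted to Morounke's branch passes to Morounke's issue by representation.
The 1/24 is divided into 4 equal shares of 1/96 among Ngozi, Folake, Lanre, Ebele.
Ngozi is living and takes 1/96.
Folake is living and takes 1/96.
Lanre is living and takes 1/96.
Ebele is living and takes 1/96.
Bankole is living and takes 1/4.
Chukwudi is living and takes 1/4.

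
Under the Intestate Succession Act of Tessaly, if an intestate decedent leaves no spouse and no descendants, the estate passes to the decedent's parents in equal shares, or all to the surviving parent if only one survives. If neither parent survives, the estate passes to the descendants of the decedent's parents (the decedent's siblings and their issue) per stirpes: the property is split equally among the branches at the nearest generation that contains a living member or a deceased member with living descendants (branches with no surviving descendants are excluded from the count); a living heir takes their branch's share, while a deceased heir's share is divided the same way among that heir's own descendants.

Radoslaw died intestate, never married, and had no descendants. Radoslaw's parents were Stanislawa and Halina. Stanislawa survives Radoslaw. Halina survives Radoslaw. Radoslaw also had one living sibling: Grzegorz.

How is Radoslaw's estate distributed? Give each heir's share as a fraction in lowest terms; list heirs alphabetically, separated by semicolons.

Both parents survive, so Stanislawa and Halina each take 1/2. The siblings take nothing because a surviving parent has priority.

Halina 1/2; Stanislawa 1/2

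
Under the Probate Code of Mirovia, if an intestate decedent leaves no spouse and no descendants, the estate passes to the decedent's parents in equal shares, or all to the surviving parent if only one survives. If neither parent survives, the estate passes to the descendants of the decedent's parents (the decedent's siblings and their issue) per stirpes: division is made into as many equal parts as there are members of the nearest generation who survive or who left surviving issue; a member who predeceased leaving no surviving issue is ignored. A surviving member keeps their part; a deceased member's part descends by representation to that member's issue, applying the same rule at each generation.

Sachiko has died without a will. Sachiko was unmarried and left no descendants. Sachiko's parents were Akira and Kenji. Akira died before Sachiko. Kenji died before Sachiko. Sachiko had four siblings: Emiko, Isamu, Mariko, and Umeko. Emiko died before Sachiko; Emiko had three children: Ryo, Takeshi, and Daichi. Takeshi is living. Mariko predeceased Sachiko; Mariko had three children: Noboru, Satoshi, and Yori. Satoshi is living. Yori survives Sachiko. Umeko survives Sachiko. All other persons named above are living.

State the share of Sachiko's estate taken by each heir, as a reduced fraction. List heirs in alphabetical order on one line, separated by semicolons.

Neither parent survives and there are no descendants, so the estate passes to Sachiko's siblings and their issue per stirpes.
The estate is divided into 4 equal shares of 1/4 among Emiko, Isamu, Mariko, Umeko.
Emiko predeceased; the 1/4 allotted to Emiko's branch passes to Emiko's issue by representation.
The 1/4 is divided into 3 equal shares of 1/12 among Ryo, Takeshi, Daichi.
Ryo is living and takes 1/12.
Takeshi is living and takes 1/12.
Daichi is living and takes 1/12.
Isamu is living and takes 1/4.
Mariko predeceased; the 1/4 allotted to Mariko's branch passes to Mariko's issue by representation.
The 1/4 is divided into 3 equal shares of 1/12 among Noboru, Satoshi, Yori.
Noboru is living and takes 1/12.
Satoshi is living and takes 1/12.
Yori is living and takes 1/12.
Umeko is living and takes 1/4.

Daichi 1/12; Isamu 1/4; Noboru 1/12; Ryo 1/12; Satoshi 1/12; Takeshi 1/12; Umeko 1/4; Yori 1/12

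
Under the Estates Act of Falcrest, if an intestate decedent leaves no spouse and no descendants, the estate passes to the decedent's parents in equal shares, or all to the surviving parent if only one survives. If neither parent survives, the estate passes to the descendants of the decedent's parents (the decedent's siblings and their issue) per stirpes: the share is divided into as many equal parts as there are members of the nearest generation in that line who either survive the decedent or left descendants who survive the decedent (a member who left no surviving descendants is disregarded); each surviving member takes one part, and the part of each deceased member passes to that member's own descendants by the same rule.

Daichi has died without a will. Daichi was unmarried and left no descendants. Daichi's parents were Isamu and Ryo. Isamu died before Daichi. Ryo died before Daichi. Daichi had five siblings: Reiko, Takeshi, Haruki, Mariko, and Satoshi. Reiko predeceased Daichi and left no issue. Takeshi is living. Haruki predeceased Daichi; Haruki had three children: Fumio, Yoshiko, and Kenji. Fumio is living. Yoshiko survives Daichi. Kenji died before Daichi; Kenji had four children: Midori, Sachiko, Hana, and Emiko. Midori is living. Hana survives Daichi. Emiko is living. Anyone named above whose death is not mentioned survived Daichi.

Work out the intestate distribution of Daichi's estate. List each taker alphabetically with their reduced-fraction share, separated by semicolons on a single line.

Neither parent survives and there are no descendants, so the estate passes to Daichi's siblings and their issue per stirpes.
Reiko left no surviving issue, so that branch lapses and is disregarded.
The estate is divided into 4 equal shares of 1/4 among Takeshi, Haruki, Mariko, Satoshi.
Takeshi is living and takes 1/4.
Haruki predeceased; the 1/4 allotted to Haruki's branch passes to Haruki's issue by representation.
The 1/4 is divided into 3 equal shares of 1/12 among Fumio, Yoshiko, Kenji.
Fumio is living and takes 1/12.
Yoshiko is living and takes 1/12.
Kenji predeceased; the 1/12 allotted to Kenji's branch passes to Kenji's issue by representation.
The 1/12 is divided into 4 equal shares of 1/48 among Midori, Sachiko, Hana, Emiko.
Midori is living and takes 1/48.
Sachiko is living and takes 1/48.
Hana is living and takes 1/48.
Emiko is living and takes 1/48.
Mariko is living and takes 1/4.
Satoshi is living and takes 1/4.

Emiko 1/48; Fumio 1/12; Hana 1/48; Mariko 1/4; Midori 1/48; Sachiko 1/48; Satoshi 1/4; Takeshi 1/4; Yoshiko 1/12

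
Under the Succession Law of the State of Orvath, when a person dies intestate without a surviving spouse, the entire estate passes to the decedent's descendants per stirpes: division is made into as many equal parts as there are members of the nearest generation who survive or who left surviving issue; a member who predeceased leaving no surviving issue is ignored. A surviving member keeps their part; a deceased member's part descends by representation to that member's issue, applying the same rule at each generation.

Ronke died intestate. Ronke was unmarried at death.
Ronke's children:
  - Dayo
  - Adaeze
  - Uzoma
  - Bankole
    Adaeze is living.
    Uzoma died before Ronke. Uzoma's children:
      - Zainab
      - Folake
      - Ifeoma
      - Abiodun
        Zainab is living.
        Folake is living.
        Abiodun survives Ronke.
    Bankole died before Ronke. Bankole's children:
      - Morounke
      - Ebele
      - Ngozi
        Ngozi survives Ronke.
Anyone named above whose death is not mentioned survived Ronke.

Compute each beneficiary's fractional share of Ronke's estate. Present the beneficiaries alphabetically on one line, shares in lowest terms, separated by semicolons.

Abiodun 1/16; Adaeze 1/4; Dayo 1/4; Ebele 1/12; Folake 1/16; Ifeoma 1/16; Morounke 1/12; Ngozi 1/12; Zainab 1/16

There is no surviving spouse, so the entire estate passes to Ronke's descendants per stirpes.
The estate is divided into 4 equal shares of 1/4 among Dayo, Adaeze, Uzoma, Bankole.
Dayo is living and takes 1/4.
Adaeze is living and takes 1/4.
Uzoma predeceased; the 1/4 allotted to Uzoma's branch passes to Uzoma's issue by representation.
The 1/4 is divided into 4 equal shares of 1/16 among Zainab, Folake, Ifeoma, Abiodun.
Zainab is living and takes 1/16.
Folake is living and takes 1/16.
Ifeoma is living and takes 1/16.
Abiodun is living and takes 1/16.
Bankole predeceased; the 1/4 allotted to Bankole's branch passes to Bankole's issue by representation.
The 1/4 is divided into 3 equal shares of 1/12 among Morounke, Ebele, Ngozi.
Morounke is living and takes 1/12.
Ebele is living and takes 1/12.
Ngozi is living and takes 1/12.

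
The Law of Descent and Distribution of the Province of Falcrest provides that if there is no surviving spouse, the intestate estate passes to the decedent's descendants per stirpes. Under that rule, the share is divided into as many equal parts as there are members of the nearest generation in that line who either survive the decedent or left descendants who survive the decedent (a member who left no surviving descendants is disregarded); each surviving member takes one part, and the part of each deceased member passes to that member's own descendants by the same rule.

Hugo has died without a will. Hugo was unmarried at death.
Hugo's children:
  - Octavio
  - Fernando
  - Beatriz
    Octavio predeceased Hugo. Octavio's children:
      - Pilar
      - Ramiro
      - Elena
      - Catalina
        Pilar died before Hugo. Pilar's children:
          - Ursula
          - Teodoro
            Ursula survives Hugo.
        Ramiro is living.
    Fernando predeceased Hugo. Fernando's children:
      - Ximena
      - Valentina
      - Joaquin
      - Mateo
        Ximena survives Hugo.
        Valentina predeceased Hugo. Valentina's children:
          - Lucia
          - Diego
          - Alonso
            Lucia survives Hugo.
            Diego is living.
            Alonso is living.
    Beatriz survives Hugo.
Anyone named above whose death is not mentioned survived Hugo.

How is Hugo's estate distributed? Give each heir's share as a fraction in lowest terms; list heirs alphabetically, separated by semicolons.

Alonso 1/36; Beatriz 1/3; Catalina 1/12; Diego 1/36; Elena 1/12; Joaquin 1/12; Lucia 1/36; Mateo 1/12; Ramiro 1/12; Teodoro 1/24; Ursula 1/24; Ximena 1/12

There is no surviving spouse, so the entire estate passes to Hugo's descendants per stirpes.
The estate is divided into 3 equal shares of 1/3 among Octavio, Fernando, Beatriz.
Octavio predeceased; the 1/3 allotted to Octavio's branch passes to Octavio's issue by representation.
The 1/3 is divided into 4 equal shares of 1/12 among Pilar, Ramiro, Elena, Catalina.
Pilar predeceased; the 1/12 allotted to Pilar's branch passes to Pilar's issue by representation.
The 1/12 is divided into 2 equal shares of 1/24 among Ursula, Teodoro.
Ursula is living and takes 1/24.
Teodoro is living and takes 1/24.
Ramiro is living and takes 1/12.
Elena is living and takes 1/12.
Catalina is living and takes 1/12.
Fernando predeceased; the 1/3 allotted to Fernando's branch passes to Fernando's issue by representation.
The 1/3 is divided into 4 equal shares of 1/12 among Ximena, Valentina, Joaquin, Mateo.
Ximena is living and takes 1/12.
Valentina predeceased; the 1/12 allotted to Valentina's branch passes to Valentina's issue by representation.
The 1/12 is divided into 3 equal shares of 1/36 among Lucia, Diego, Alonso.
Lucia is living and takes 1/36.
Diego is living and takes 1/36.
Alonso is living and takes 1/36.
Joaquin is living and takes 1/12.
Mateo is living and takes 1/12.
Beatriz is living and takes 1/3.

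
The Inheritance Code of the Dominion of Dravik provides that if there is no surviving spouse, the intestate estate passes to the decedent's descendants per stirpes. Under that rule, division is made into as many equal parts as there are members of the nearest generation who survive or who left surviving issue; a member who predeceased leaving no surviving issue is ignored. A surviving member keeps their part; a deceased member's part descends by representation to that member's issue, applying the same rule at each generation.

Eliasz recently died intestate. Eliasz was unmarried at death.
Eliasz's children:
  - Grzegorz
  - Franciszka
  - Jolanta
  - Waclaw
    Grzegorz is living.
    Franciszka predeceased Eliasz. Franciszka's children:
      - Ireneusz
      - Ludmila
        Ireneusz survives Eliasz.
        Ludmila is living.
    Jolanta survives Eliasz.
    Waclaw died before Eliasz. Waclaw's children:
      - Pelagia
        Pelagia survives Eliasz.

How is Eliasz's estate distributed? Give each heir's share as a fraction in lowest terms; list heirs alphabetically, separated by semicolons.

Grzegorz 1/4; Ireneusz 1/8; Jolanta 1/4; Ludmila 1/8; Pelagia 1/4

There is no surviving spouse, so the entire estate passes to Eliasz's descendants per stirpes.
The estate is divided into 4 equal shares of 1/4 among Grzegorz, Franciszka, Jolanta, Waclaw.
Grzegorz is living and takes 1/4.
Franciszka predeceased; the 1/4 allotted to Franciszka's branch passes to Franciszka's issue by representation.
The 1/4 is divided into 2 equal shares of 1/8 among Ireneusz, Ludmila.
Ireneusz is living and takes 1/8.
Ludmila is living and takes 1/8.
Jolanta is living and takes 1/4.
Waclaw predeceased; the 1/4 allotted to Waclaw's branch passes to Waclaw's issue by representation.
Pelagia is the sole taker at this level and receives the full 1/4.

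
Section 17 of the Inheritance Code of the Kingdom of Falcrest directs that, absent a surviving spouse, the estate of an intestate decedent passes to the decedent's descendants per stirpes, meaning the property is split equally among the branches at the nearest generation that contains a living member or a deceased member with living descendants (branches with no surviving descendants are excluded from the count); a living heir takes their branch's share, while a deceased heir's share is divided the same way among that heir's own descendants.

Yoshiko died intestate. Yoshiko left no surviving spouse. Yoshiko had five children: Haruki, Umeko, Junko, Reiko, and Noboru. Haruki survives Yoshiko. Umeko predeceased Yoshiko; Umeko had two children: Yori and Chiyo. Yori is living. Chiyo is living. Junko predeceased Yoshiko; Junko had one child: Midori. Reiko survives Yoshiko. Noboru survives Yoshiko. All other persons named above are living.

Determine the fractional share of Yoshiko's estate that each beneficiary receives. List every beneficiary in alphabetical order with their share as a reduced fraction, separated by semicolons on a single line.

Chiyo 1/10; Haruki 1/5; Midori 1/5; Noboru 1/5; Reiko 1/5; Yori 1/10

There is no surviving spouse, so the entire estate passes to Yoshiko's descendants per stirpes.
The estate is divided into 5 equal shares of 1/5 among Haruki, Umeko, Junko, Reiko, Noboru.
Haruki is living and takes 1/5.
Umeko predeceased; the 1/5 allotted to Umeko's branch passes to Umeko's issue by representation.
The 1/5 is divided into 2 equal shares of 1/10 among Yori, Chiyo.
Yori is living and takes 1/10.
Chiyo is living and takes 1/10.
Junko predeceased; the 1/5 allotted to Junko's branch passes to Junko's issue by representation.
Midori is the sole taker at this level and receives the full 1/5.
Reiko is living and takes 1/5.
Noboru is living and takes 1/5.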